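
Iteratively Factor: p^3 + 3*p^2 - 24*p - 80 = (p - 5)*(p^2 + 8*p + 16) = (p - 5)*(p + 4)*(p + 4)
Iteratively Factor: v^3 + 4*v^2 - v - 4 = (v + 4)*(v^2 - 1) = (v + 1)*(v + 4)*(v - 1)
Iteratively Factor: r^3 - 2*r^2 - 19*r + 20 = (r - 5)*(r^2 + 3*r - 4) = (r - 5)*(r + 4)*(r - 1)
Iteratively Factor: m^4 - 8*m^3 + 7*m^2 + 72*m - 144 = (m - 4)*(m^3 - 4*m^2 - 9*m + 36) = (m - 4)*(m + 3)*(m^2 - 7*m + 12) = (m - 4)*(m - 3)*(m + 3)*(m - 4)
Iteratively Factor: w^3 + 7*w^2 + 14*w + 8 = (w + 1)*(w^2 + 6*w + 8) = (w + 1)*(w + 4)*(w + 2)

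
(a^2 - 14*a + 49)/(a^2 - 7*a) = (a - 7)/a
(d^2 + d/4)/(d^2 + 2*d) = (d + 1/4)/(d + 2)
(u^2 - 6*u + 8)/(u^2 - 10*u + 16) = (u - 4)/(u - 8)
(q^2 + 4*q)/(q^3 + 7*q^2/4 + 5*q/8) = 8*(q + 4)/(8*q^2 + 14*q + 5)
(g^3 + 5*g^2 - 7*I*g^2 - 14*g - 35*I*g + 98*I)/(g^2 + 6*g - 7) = (g^2 - g*(2 + 7*I) + 14*I)/(g - 1)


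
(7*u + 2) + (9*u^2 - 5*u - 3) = 9*u^2 + 2*u - 1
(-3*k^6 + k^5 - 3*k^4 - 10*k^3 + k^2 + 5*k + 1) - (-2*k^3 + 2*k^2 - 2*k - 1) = -3*k^6 + k^5 - 3*k^4 - 8*k^3 - k^2 + 7*k + 2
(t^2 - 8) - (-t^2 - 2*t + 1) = 2*t^2 + 2*t - 9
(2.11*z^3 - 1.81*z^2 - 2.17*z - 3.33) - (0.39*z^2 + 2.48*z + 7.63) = 2.11*z^3 - 2.2*z^2 - 4.65*z - 10.96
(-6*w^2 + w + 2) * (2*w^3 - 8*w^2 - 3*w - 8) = -12*w^5 + 50*w^4 + 14*w^3 + 29*w^2 - 14*w - 16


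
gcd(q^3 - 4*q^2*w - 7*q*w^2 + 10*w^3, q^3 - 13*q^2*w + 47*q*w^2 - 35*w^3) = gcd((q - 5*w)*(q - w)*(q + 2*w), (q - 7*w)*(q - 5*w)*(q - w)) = q^2 - 6*q*w + 5*w^2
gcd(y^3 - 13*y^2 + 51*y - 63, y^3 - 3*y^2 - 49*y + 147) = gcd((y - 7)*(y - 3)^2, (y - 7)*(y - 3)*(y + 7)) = y^2 - 10*y + 21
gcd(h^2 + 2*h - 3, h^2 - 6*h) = 1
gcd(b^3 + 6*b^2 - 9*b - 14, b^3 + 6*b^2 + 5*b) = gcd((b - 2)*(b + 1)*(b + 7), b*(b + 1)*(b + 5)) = b + 1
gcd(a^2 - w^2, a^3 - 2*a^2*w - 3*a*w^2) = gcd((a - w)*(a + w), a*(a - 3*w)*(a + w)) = a + w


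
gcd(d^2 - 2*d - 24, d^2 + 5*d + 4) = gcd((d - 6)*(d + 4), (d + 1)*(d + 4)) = d + 4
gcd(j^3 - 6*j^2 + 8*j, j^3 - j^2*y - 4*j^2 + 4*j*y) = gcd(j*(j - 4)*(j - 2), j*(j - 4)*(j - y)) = j^2 - 4*j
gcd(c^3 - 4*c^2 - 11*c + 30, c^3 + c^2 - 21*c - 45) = c^2 - 2*c - 15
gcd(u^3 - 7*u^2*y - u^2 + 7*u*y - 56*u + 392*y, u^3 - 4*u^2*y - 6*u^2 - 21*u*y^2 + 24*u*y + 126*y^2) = -u + 7*y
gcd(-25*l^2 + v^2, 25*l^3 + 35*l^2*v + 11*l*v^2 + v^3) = 5*l + v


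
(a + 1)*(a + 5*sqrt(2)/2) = a^2 + a + 5*sqrt(2)*a/2 + 5*sqrt(2)/2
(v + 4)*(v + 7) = v^2 + 11*v + 28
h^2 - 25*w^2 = (h - 5*w)*(h + 5*w)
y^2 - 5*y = y*(y - 5)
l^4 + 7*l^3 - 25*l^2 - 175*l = l*(l - 5)*(l + 5)*(l + 7)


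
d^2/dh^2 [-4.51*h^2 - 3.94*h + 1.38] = -9.02000000000000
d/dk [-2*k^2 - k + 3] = -4*k - 1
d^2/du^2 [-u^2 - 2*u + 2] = -2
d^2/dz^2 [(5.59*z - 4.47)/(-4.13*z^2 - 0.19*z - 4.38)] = (-(5.59*z - 4.47)*(8.26*z + 0.19)*(16.52*z + 0.38) + (138.5202*z - 34.798)*(4.13*z^2 + 0.19*z + 4.38))/(4.13*z^2 + 0.19*z + 4.38)^3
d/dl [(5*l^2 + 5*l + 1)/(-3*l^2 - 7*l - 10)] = (-20*l^2 - 94*l - 43)/(9*l^4 + 42*l^3 + 109*l^2 + 140*l + 100)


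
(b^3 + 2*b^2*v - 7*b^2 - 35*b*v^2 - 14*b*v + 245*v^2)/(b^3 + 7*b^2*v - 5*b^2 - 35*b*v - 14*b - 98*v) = (b - 5*v)/(b + 2)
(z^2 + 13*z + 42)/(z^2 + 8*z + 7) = (z + 6)/(z + 1)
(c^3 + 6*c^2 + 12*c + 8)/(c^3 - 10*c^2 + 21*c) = (c^3 + 6*c^2 + 12*c + 8)/(c*(c^2 - 10*c + 21))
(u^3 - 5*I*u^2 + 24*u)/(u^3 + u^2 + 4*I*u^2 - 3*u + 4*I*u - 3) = u*(u - 8*I)/(u^2 + u*(1 + I) + I)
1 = 1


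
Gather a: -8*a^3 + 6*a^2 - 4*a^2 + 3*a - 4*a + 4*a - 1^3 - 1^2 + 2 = -8*a^3 + 2*a^2 + 3*a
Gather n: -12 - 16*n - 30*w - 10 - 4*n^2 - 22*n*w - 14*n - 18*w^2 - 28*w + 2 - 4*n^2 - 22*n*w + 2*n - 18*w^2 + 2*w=-8*n^2 + n*(-44*w - 28) - 36*w^2 - 56*w - 20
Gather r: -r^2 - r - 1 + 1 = -r^2 - r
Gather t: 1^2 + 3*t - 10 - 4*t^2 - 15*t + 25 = -4*t^2 - 12*t + 16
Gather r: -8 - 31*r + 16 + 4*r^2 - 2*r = 4*r^2 - 33*r + 8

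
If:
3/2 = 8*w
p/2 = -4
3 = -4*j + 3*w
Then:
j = -39/64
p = -8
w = 3/16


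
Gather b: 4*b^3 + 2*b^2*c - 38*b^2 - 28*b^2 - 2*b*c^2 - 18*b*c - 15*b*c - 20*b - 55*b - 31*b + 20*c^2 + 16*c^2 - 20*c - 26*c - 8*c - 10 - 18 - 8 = 4*b^3 + b^2*(2*c - 66) + b*(-2*c^2 - 33*c - 106) + 36*c^2 - 54*c - 36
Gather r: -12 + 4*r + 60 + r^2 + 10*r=r^2 + 14*r + 48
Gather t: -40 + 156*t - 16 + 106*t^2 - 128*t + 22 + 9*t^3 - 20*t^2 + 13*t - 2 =9*t^3 + 86*t^2 + 41*t - 36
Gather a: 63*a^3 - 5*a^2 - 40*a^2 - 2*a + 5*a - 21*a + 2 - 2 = 63*a^3 - 45*a^2 - 18*a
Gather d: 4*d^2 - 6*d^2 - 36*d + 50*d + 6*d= -2*d^2 + 20*d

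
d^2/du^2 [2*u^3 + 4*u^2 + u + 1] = 12*u + 8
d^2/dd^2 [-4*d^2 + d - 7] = -8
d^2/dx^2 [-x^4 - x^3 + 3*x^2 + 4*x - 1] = -12*x^2 - 6*x + 6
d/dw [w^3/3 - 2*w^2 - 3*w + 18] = w^2 - 4*w - 3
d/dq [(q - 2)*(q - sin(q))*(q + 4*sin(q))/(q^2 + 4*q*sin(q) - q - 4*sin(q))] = (-q^2*cos(q) + q^2 + 3*q*cos(q) - 2*q - sin(q) - 2*cos(q) + 2)/(q^2 - 2*q + 1)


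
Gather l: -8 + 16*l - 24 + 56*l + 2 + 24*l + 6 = 96*l - 24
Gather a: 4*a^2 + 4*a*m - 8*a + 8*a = 4*a^2 + 4*a*m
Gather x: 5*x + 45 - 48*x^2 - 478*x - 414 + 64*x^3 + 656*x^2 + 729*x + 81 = 64*x^3 + 608*x^2 + 256*x - 288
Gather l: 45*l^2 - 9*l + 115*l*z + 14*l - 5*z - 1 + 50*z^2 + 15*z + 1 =45*l^2 + l*(115*z + 5) + 50*z^2 + 10*z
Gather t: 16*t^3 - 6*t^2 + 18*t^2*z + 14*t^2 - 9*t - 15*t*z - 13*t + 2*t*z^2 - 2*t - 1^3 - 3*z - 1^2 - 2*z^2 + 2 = 16*t^3 + t^2*(18*z + 8) + t*(2*z^2 - 15*z - 24) - 2*z^2 - 3*z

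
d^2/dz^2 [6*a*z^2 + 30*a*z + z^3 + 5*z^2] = 12*a + 6*z + 10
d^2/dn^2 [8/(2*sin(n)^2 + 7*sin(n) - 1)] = 8*(-16*sin(n)^4 - 42*sin(n)^3 - 33*sin(n)^2 + 77*sin(n) + 102)/(7*sin(n) - cos(2*n))^3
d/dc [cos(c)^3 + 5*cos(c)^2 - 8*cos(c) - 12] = (-3*cos(c)^2 - 10*cos(c) + 8)*sin(c)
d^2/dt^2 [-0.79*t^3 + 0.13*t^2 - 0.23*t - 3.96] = 0.26 - 4.74*t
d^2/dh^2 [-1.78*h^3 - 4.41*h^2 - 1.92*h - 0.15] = -10.68*h - 8.82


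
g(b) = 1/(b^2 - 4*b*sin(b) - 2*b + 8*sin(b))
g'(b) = (4*b*cos(b) - 2*b + 4*sin(b) - 8*cos(b) + 2)/(b^2 - 4*b*sin(b) - 2*b + 8*sin(b))^2 = 2*(2*b*cos(b) - b + 2*sin(b) - 4*cos(b) + 1)/((b - 2)^2*(b - 4*sin(b))^2)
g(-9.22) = 0.01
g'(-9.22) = 0.01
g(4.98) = 0.04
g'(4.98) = -0.01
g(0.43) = 0.51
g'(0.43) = -0.77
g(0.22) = 0.86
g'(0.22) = -3.34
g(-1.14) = -0.13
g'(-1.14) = -0.07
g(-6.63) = 0.02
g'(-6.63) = -0.01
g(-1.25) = -0.12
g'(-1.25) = -0.05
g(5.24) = 0.04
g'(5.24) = -0.01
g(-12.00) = 0.01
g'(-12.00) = 0.00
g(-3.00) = 0.08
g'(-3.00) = 0.18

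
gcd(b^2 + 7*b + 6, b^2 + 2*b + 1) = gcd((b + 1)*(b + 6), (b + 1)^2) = b + 1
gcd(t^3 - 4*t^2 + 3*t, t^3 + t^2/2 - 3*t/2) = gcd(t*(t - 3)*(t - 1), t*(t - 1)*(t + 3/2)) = t^2 - t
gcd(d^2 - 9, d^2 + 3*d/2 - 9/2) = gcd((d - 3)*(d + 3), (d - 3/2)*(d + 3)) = d + 3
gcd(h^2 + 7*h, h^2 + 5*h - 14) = h + 7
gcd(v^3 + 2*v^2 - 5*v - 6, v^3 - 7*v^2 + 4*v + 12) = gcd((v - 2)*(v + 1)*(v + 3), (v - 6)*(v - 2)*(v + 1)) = v^2 - v - 2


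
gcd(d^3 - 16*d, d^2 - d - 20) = d + 4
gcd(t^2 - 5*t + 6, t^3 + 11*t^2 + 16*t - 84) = t - 2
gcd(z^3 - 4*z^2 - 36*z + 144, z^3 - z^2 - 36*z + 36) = z^2 - 36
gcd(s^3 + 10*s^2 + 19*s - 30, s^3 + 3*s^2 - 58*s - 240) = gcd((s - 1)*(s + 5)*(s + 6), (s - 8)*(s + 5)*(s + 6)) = s^2 + 11*s + 30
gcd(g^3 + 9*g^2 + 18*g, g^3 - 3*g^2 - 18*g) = g^2 + 3*g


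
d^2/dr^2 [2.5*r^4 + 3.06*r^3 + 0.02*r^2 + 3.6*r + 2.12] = 30.0*r^2 + 18.36*r + 0.04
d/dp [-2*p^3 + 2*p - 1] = 2 - 6*p^2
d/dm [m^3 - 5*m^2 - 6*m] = 3*m^2 - 10*m - 6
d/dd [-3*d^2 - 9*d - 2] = -6*d - 9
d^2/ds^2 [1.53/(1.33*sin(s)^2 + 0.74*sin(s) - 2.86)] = (-10.825668*sin(s)^4 - 4.517478*sin(s)^3 - 7.878582*sin(s)^2 + 5.796864*sin(s) + 13.315284)/(1.33*sin(s)^2 + 0.74*sin(s) - 2.86)^3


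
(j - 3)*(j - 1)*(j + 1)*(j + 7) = j^4 + 4*j^3 - 22*j^2 - 4*j + 21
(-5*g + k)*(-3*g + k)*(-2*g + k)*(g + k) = -30*g^4 + g^3*k + 21*g^2*k^2 - 9*g*k^3 + k^4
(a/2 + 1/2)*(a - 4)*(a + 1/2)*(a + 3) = a^4/2 + a^3/4 - 13*a^2/2 - 37*a/4 - 3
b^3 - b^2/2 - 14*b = b*(b - 4)*(b + 7/2)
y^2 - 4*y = y*(y - 4)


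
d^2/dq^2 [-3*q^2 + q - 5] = -6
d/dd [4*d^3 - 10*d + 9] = 12*d^2 - 10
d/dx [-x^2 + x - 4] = 1 - 2*x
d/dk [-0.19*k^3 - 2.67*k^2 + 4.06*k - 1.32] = -0.57*k^2 - 5.34*k + 4.06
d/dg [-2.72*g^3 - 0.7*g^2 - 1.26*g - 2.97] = -8.16*g^2 - 1.4*g - 1.26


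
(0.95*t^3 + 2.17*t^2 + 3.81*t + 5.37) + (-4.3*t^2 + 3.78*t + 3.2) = 0.95*t^3 - 2.13*t^2 + 7.59*t + 8.57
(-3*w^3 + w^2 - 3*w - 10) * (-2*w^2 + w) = 6*w^5 - 5*w^4 + 7*w^3 + 17*w^2 - 10*w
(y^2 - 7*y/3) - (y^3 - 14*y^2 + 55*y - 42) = -y^3 + 15*y^2 - 172*y/3 + 42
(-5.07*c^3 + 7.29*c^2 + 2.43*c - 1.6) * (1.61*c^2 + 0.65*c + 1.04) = -8.1627*c^5 + 8.4414*c^4 + 3.378*c^3 + 6.5851*c^2 + 1.4872*c - 1.664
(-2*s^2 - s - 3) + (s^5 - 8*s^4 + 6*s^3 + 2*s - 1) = s^5 - 8*s^4 + 6*s^3 - 2*s^2 + s - 4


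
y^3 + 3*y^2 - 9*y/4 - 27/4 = (y - 3/2)*(y + 3/2)*(y + 3)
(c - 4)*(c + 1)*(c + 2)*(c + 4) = c^4 + 3*c^3 - 14*c^2 - 48*c - 32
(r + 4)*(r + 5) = r^2 + 9*r + 20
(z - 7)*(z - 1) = z^2 - 8*z + 7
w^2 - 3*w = w*(w - 3)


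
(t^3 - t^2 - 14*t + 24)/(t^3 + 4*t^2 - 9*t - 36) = (t - 2)/(t + 3)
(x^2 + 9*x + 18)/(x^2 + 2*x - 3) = (x + 6)/(x - 1)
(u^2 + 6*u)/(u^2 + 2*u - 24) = u/(u - 4)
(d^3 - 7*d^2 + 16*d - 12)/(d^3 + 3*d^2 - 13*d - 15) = (d^2 - 4*d + 4)/(d^2 + 6*d + 5)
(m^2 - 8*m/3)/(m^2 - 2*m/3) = (3*m - 8)/(3*m - 2)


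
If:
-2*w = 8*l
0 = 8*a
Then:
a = 0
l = -w/4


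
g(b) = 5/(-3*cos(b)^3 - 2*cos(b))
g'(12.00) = 1.85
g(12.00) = -1.43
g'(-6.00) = -0.69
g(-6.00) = -1.09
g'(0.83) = -4.36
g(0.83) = -2.20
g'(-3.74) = -2.05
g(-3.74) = 1.49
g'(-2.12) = 8.78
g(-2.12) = 3.40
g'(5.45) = 4.41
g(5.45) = -2.21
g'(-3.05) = 0.20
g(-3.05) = 1.01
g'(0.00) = 0.00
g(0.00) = -1.00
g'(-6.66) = 0.99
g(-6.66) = -1.17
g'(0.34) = -0.86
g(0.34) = -1.14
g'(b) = 5*(-9*sin(b)*cos(b)^2 - 2*sin(b))/(-3*cos(b)^3 - 2*cos(b))^2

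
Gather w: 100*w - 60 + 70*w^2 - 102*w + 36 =70*w^2 - 2*w - 24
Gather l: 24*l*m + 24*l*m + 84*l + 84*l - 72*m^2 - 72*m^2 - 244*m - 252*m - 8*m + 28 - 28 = l*(48*m + 168) - 144*m^2 - 504*m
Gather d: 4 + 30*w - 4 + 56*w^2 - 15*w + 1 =56*w^2 + 15*w + 1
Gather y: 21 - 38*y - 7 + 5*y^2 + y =5*y^2 - 37*y + 14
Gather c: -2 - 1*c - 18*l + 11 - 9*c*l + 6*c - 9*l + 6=c*(5 - 9*l) - 27*l + 15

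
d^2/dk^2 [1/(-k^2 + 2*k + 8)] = 2*(-k^2 + 2*k + 4*(k - 1)^2 + 8)/(-k^2 + 2*k + 8)^3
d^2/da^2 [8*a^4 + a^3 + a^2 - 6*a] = 96*a^2 + 6*a + 2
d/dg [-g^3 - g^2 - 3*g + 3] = -3*g^2 - 2*g - 3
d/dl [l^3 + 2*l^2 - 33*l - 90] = 3*l^2 + 4*l - 33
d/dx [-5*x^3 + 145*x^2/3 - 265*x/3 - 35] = -15*x^2 + 290*x/3 - 265/3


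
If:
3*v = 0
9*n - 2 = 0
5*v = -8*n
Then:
No Solution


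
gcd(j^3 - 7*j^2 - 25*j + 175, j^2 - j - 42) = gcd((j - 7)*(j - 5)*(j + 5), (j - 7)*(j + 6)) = j - 7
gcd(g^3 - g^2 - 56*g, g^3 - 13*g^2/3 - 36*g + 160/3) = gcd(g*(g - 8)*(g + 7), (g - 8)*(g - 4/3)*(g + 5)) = g - 8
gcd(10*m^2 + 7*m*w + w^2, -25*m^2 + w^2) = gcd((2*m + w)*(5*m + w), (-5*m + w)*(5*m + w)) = 5*m + w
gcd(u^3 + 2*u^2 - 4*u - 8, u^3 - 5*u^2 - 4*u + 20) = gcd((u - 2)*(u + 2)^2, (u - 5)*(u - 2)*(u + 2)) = u^2 - 4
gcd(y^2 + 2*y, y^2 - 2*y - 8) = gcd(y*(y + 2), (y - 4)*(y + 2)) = y + 2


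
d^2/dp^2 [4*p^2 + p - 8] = 8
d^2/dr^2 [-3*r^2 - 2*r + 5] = -6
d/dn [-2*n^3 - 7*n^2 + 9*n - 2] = -6*n^2 - 14*n + 9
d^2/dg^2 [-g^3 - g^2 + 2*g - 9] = -6*g - 2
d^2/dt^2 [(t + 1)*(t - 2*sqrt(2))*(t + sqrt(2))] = 6*t - 2*sqrt(2) + 2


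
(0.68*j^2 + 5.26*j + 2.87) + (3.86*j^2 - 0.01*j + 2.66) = 4.54*j^2 + 5.25*j + 5.53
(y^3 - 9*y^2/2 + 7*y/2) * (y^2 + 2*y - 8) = y^5 - 5*y^4/2 - 27*y^3/2 + 43*y^2 - 28*y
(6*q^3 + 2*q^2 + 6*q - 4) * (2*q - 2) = 12*q^4 - 8*q^3 + 8*q^2 - 20*q + 8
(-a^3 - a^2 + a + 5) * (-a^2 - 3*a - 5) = a^5 + 4*a^4 + 7*a^3 - 3*a^2 - 20*a - 25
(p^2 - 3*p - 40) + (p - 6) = p^2 - 2*p - 46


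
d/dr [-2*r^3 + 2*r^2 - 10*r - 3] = -6*r^2 + 4*r - 10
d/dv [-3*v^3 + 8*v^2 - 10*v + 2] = -9*v^2 + 16*v - 10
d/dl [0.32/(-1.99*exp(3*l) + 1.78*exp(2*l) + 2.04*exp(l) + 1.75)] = (1.9104*exp(2*l) - 1.1392*exp(l) - 0.6528)*exp(l)/(-1.99*exp(3*l) + 1.78*exp(2*l) + 2.04*exp(l) + 1.75)^2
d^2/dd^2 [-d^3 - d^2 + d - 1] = -6*d - 2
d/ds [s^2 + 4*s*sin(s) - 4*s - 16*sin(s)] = 4*s*cos(s) + 2*s + 4*sin(s) - 16*cos(s) - 4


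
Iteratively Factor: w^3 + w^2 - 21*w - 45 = (w + 3)*(w^2 - 2*w - 15) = (w - 5)*(w + 3)*(w + 3)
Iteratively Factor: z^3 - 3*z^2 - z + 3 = (z - 3)*(z^2 - 1) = (z - 3)*(z + 1)*(z - 1)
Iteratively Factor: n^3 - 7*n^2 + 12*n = (n - 3)*(n^2 - 4*n) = n*(n - 3)*(n - 4)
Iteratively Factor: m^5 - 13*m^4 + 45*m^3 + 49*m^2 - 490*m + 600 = (m + 3)*(m^4 - 16*m^3 + 93*m^2 - 230*m + 200) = (m - 4)*(m + 3)*(m^3 - 12*m^2 + 45*m - 50) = (m - 5)*(m - 4)*(m + 3)*(m^2 - 7*m + 10) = (m - 5)*(m - 4)*(m - 2)*(m + 3)*(m - 5)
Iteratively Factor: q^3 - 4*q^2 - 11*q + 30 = (q - 2)*(q^2 - 2*q - 15) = (q - 2)*(q + 3)*(q - 5)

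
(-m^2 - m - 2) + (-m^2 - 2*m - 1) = -2*m^2 - 3*m - 3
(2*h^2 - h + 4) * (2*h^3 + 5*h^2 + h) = 4*h^5 + 8*h^4 + 5*h^3 + 19*h^2 + 4*h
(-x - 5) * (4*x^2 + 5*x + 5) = -4*x^3 - 25*x^2 - 30*x - 25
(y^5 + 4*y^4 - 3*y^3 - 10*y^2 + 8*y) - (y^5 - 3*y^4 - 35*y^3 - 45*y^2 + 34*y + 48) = 7*y^4 + 32*y^3 + 35*y^2 - 26*y - 48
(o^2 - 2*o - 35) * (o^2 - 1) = o^4 - 2*o^3 - 36*o^2 + 2*o + 35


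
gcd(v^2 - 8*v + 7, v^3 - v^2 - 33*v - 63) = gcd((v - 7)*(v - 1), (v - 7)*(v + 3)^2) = v - 7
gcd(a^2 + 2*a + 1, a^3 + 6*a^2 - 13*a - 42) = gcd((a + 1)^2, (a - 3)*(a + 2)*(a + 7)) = 1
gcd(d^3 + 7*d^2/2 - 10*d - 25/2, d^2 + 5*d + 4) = d + 1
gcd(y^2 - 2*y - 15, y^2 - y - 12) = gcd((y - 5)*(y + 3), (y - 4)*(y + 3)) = y + 3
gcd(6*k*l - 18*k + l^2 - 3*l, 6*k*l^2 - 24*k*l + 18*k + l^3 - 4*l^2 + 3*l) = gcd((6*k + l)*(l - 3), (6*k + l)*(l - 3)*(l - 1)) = 6*k*l - 18*k + l^2 - 3*l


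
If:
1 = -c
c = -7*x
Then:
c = -1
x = 1/7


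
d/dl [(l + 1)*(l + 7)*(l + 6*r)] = 3*l^2 + 12*l*r + 16*l + 48*r + 7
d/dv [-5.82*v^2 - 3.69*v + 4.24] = -11.64*v - 3.69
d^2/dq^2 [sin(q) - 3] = -sin(q)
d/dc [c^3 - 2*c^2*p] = c*(3*c - 4*p)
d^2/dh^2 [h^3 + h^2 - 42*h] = 6*h + 2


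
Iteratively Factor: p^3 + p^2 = (p)*(p^2 + p) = p*(p + 1)*(p)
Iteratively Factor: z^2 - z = (z)*(z - 1)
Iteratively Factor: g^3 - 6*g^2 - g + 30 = (g + 2)*(g^2 - 8*g + 15) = (g - 3)*(g + 2)*(g - 5)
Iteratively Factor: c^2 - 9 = (c - 3)*(c + 3)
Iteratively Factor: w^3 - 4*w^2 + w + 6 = (w - 3)*(w^2 - w - 2) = (w - 3)*(w + 1)*(w - 2)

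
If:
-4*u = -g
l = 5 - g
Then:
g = 4*u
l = 5 - 4*u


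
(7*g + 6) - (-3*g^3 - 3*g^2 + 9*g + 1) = 3*g^3 + 3*g^2 - 2*g + 5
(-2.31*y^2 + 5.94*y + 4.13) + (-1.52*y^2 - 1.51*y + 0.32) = -3.83*y^2 + 4.43*y + 4.45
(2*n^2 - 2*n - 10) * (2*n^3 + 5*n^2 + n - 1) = 4*n^5 + 6*n^4 - 28*n^3 - 54*n^2 - 8*n + 10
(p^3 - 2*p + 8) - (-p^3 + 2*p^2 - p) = 2*p^3 - 2*p^2 - p + 8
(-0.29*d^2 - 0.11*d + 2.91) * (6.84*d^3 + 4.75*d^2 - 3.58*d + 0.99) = -1.9836*d^5 - 2.1299*d^4 + 20.4201*d^3 + 13.9292*d^2 - 10.5267*d + 2.8809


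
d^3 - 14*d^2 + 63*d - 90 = (d - 6)*(d - 5)*(d - 3)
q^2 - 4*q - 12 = (q - 6)*(q + 2)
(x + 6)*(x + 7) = x^2 + 13*x + 42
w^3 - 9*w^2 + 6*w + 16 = (w - 8)*(w - 2)*(w + 1)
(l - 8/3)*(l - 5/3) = l^2 - 13*l/3 + 40/9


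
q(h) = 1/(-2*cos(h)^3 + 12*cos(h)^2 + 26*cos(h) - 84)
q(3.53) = -0.01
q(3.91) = -0.01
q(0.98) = -0.02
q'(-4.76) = 0.00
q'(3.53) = 0.00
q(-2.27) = -0.01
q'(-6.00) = 0.00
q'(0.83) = 0.01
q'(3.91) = -0.00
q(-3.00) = -0.01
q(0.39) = -0.02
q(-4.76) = -0.01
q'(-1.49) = -0.00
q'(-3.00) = 0.00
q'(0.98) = 0.01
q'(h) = (-6*sin(h)*cos(h)^2 + 24*sin(h)*cos(h) + 26*sin(h))/(-2*cos(h)^3 + 12*cos(h)^2 + 26*cos(h) - 84)^2 = (-3*cos(h)^2 + 12*cos(h) + 13)*sin(h)/(2*(cos(h)^3 - 6*cos(h)^2 - 13*cos(h) + 42)^2)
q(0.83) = -0.02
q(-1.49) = -0.01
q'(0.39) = 0.01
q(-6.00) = -0.02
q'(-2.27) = -0.00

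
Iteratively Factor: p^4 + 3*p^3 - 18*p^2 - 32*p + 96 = (p - 3)*(p^3 + 6*p^2 - 32) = (p - 3)*(p + 4)*(p^2 + 2*p - 8) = (p - 3)*(p - 2)*(p + 4)*(p + 4)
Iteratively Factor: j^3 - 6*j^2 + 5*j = (j)*(j^2 - 6*j + 5) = j*(j - 5)*(j - 1)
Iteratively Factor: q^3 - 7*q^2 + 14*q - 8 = (q - 2)*(q^2 - 5*q + 4) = (q - 4)*(q - 2)*(q - 1)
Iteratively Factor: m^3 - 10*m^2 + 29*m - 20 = (m - 4)*(m^2 - 6*m + 5) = (m - 4)*(m - 1)*(m - 5)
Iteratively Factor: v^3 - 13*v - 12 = (v + 3)*(v^2 - 3*v - 4) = (v - 4)*(v + 3)*(v + 1)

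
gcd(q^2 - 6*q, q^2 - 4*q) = q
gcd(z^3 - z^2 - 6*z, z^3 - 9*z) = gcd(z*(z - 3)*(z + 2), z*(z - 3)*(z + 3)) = z^2 - 3*z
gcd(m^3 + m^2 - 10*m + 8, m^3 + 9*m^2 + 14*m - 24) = m^2 + 3*m - 4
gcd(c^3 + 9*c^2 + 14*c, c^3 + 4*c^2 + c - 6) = c + 2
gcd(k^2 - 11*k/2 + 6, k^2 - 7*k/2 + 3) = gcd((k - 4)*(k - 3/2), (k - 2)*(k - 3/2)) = k - 3/2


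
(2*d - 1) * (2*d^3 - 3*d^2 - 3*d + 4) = 4*d^4 - 8*d^3 - 3*d^2 + 11*d - 4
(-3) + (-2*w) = -2*w - 3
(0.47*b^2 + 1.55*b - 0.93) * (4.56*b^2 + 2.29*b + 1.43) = 2.1432*b^4 + 8.1443*b^3 - 0.0191999999999997*b^2 + 0.0867999999999998*b - 1.3299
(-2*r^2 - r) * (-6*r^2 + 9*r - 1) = 12*r^4 - 12*r^3 - 7*r^2 + r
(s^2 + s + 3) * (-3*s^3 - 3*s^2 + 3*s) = -3*s^5 - 6*s^4 - 9*s^3 - 6*s^2 + 9*s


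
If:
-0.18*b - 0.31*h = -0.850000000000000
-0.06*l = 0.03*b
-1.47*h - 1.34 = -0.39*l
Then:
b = 8.16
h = -1.99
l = -4.08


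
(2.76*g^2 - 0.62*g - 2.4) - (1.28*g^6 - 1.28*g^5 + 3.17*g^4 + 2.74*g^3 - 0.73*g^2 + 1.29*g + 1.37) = -1.28*g^6 + 1.28*g^5 - 3.17*g^4 - 2.74*g^3 + 3.49*g^2 - 1.91*g - 3.77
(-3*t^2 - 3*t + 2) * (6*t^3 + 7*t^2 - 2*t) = -18*t^5 - 39*t^4 - 3*t^3 + 20*t^2 - 4*t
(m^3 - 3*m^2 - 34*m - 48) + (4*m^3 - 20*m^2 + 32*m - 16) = 5*m^3 - 23*m^2 - 2*m - 64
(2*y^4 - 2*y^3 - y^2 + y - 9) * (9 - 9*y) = -18*y^5 + 36*y^4 - 9*y^3 - 18*y^2 + 90*y - 81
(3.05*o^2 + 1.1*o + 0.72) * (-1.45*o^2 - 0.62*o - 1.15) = -4.4225*o^4 - 3.486*o^3 - 5.2335*o^2 - 1.7114*o - 0.828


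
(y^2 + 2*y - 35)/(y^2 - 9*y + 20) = (y + 7)/(y - 4)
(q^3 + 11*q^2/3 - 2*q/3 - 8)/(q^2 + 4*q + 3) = (3*q^2 + 2*q - 8)/(3*(q + 1))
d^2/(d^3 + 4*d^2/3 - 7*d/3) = 3*d/(3*d^2 + 4*d - 7)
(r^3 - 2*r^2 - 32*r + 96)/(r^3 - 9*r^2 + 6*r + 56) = (r^2 + 2*r - 24)/(r^2 - 5*r - 14)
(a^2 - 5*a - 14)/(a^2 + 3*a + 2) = (a - 7)/(a + 1)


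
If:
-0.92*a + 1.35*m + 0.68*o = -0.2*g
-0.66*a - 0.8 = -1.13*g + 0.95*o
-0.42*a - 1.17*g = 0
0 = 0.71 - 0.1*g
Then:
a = -19.78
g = 7.10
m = -25.28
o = 21.34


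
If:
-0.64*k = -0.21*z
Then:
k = 0.328125*z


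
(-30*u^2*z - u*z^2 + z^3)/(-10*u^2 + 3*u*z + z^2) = z*(-6*u + z)/(-2*u + z)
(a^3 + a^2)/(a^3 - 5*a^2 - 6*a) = a/(a - 6)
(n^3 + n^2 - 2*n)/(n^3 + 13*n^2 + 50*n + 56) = n*(n - 1)/(n^2 + 11*n + 28)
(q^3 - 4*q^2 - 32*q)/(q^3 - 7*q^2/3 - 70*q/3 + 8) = 3*q*(q - 8)/(3*q^2 - 19*q + 6)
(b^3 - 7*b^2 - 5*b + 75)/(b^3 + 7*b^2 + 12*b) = (b^2 - 10*b + 25)/(b*(b + 4))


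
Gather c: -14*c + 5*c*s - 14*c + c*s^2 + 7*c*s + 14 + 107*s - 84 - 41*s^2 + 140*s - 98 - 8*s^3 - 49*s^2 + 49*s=c*(s^2 + 12*s - 28) - 8*s^3 - 90*s^2 + 296*s - 168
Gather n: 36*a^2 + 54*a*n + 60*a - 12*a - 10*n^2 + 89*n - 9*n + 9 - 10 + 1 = 36*a^2 + 48*a - 10*n^2 + n*(54*a + 80)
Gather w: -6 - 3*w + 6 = -3*w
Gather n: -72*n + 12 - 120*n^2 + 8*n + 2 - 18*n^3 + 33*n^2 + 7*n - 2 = -18*n^3 - 87*n^2 - 57*n + 12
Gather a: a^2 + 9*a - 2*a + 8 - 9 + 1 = a^2 + 7*a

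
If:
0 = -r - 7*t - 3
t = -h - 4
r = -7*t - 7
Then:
No Solution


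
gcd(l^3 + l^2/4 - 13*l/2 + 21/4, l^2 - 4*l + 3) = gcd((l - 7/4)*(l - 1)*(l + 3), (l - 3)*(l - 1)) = l - 1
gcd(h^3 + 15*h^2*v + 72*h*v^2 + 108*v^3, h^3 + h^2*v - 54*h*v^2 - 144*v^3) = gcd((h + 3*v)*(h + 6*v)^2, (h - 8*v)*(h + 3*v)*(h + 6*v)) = h^2 + 9*h*v + 18*v^2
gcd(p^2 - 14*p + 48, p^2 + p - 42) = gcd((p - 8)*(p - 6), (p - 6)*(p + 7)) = p - 6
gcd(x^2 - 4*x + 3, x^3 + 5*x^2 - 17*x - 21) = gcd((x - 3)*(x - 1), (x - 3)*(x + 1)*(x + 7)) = x - 3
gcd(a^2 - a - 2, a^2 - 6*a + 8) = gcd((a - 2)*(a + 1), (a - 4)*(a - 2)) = a - 2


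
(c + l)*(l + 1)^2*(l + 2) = c*l^3 + 4*c*l^2 + 5*c*l + 2*c + l^4 + 4*l^3 + 5*l^2 + 2*l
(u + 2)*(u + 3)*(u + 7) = u^3 + 12*u^2 + 41*u + 42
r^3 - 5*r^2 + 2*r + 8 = (r - 4)*(r - 2)*(r + 1)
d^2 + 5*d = d*(d + 5)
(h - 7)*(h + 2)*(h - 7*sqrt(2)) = h^3 - 7*sqrt(2)*h^2 - 5*h^2 - 14*h + 35*sqrt(2)*h + 98*sqrt(2)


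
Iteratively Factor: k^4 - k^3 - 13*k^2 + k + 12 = (k + 3)*(k^3 - 4*k^2 - k + 4) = (k - 1)*(k + 3)*(k^2 - 3*k - 4) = (k - 1)*(k + 1)*(k + 3)*(k - 4)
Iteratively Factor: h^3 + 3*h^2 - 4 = (h + 2)*(h^2 + h - 2) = (h - 1)*(h + 2)*(h + 2)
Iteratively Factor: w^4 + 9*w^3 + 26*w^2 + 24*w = (w + 3)*(w^3 + 6*w^2 + 8*w) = (w + 3)*(w + 4)*(w^2 + 2*w) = (w + 2)*(w + 3)*(w + 4)*(w)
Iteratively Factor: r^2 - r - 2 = (r + 1)*(r - 2)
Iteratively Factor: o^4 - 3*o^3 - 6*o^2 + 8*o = (o)*(o^3 - 3*o^2 - 6*o + 8) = o*(o - 1)*(o^2 - 2*o - 8) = o*(o - 1)*(o + 2)*(o - 4)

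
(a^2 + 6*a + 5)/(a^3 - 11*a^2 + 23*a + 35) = (a + 5)/(a^2 - 12*a + 35)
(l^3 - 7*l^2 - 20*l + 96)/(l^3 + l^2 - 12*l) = (l - 8)/l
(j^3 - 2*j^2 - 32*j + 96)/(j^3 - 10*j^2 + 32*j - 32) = (j + 6)/(j - 2)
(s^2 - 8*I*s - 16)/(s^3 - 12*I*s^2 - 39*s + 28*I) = (s - 4*I)/(s^2 - 8*I*s - 7)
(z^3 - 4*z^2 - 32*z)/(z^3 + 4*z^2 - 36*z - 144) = z*(z - 8)/(z^2 - 36)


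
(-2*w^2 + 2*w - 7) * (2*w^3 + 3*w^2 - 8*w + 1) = -4*w^5 - 2*w^4 + 8*w^3 - 39*w^2 + 58*w - 7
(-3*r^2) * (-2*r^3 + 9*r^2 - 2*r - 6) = 6*r^5 - 27*r^4 + 6*r^3 + 18*r^2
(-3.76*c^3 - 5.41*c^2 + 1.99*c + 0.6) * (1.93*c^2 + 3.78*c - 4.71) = -7.2568*c^5 - 24.6541*c^4 + 1.1005*c^3 + 34.1613*c^2 - 7.1049*c - 2.826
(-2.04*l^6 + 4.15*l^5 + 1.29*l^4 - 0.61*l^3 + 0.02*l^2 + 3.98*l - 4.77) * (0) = 0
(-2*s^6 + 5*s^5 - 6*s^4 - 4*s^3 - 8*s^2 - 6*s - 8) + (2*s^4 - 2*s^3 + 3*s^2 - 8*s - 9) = -2*s^6 + 5*s^5 - 4*s^4 - 6*s^3 - 5*s^2 - 14*s - 17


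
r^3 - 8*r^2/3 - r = r*(r - 3)*(r + 1/3)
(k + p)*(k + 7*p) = k^2 + 8*k*p + 7*p^2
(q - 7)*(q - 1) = q^2 - 8*q + 7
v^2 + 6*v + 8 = (v + 2)*(v + 4)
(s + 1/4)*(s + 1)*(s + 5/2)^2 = s^4 + 25*s^3/4 + 51*s^2/4 + 145*s/16 + 25/16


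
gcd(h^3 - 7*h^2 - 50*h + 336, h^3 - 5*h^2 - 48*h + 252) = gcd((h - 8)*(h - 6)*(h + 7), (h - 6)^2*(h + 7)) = h^2 + h - 42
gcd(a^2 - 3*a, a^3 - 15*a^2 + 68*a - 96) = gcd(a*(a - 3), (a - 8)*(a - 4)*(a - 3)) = a - 3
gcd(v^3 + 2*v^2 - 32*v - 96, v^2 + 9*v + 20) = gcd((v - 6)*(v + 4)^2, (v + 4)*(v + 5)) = v + 4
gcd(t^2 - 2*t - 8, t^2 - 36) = 1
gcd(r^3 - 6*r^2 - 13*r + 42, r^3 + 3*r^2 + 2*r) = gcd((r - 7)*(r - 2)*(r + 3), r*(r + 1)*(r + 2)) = 1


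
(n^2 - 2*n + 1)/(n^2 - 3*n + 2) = (n - 1)/(n - 2)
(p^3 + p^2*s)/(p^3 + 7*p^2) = (p + s)/(p + 7)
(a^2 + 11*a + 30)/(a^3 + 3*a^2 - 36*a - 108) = (a + 5)/(a^2 - 3*a - 18)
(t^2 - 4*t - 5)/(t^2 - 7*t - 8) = (t - 5)/(t - 8)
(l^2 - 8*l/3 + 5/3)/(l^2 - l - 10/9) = 3*(l - 1)/(3*l + 2)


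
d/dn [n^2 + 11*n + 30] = 2*n + 11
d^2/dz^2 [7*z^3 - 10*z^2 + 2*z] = 42*z - 20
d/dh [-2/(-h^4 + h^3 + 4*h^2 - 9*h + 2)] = 2*(-4*h^3 + 3*h^2 + 8*h - 9)/(-h^4 + h^3 + 4*h^2 - 9*h + 2)^2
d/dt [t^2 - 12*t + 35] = 2*t - 12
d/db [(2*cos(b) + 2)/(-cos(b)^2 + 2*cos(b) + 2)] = -2*(cos(b) + 2)*sin(b)*cos(b)/(sin(b)^2 + 2*cos(b) + 1)^2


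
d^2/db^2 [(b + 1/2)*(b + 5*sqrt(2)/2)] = 2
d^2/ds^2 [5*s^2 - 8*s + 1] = 10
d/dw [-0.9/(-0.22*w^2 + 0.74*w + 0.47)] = (0.666 - 0.396*w)/(-0.22*w^2 + 0.74*w + 0.47)^2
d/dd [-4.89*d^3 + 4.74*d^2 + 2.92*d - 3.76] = -14.67*d^2 + 9.48*d + 2.92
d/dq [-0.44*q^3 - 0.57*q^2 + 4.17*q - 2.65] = -1.32*q^2 - 1.14*q + 4.17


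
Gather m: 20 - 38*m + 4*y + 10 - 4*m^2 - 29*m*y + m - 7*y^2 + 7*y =-4*m^2 + m*(-29*y - 37) - 7*y^2 + 11*y + 30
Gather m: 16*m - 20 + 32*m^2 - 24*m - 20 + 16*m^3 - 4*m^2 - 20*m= 16*m^3 + 28*m^2 - 28*m - 40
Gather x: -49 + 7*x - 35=7*x - 84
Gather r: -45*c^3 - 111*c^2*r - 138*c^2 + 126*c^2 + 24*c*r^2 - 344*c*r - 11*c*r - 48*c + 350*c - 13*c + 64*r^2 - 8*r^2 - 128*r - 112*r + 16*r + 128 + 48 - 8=-45*c^3 - 12*c^2 + 289*c + r^2*(24*c + 56) + r*(-111*c^2 - 355*c - 224) + 168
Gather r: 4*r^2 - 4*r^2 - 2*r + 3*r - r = 0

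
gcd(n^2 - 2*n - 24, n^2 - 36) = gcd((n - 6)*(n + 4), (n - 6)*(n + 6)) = n - 6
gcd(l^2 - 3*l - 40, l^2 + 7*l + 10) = l + 5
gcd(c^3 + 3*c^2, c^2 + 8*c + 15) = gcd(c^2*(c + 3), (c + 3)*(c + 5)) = c + 3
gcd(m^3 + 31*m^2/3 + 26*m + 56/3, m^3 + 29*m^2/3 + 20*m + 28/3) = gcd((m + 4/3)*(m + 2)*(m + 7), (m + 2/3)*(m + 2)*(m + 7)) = m^2 + 9*m + 14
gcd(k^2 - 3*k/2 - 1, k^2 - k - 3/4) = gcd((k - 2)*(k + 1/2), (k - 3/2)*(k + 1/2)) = k + 1/2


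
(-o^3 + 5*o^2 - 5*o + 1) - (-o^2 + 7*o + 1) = -o^3 + 6*o^2 - 12*o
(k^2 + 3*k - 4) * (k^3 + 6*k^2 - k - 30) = k^5 + 9*k^4 + 13*k^3 - 57*k^2 - 86*k + 120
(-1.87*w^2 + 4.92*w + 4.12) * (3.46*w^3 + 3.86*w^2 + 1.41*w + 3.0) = -6.4702*w^5 + 9.805*w^4 + 30.6097*w^3 + 17.2304*w^2 + 20.5692*w + 12.36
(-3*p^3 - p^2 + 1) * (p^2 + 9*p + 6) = -3*p^5 - 28*p^4 - 27*p^3 - 5*p^2 + 9*p + 6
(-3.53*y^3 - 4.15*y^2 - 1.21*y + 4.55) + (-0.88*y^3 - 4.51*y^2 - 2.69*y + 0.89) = -4.41*y^3 - 8.66*y^2 - 3.9*y + 5.44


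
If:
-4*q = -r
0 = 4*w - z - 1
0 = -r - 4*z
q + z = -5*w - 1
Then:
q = 9/5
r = 36/5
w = -1/5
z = -9/5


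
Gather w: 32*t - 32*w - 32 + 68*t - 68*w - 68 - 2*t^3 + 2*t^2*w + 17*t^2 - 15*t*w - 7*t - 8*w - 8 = -2*t^3 + 17*t^2 + 93*t + w*(2*t^2 - 15*t - 108) - 108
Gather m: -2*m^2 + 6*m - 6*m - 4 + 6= 2 - 2*m^2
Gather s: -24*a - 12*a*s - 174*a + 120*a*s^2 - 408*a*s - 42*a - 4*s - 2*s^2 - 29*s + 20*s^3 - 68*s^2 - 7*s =-240*a + 20*s^3 + s^2*(120*a - 70) + s*(-420*a - 40)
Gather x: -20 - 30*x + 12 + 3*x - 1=-27*x - 9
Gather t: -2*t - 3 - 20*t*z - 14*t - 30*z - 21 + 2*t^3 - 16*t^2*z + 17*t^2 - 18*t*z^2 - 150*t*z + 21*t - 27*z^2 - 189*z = 2*t^3 + t^2*(17 - 16*z) + t*(-18*z^2 - 170*z + 5) - 27*z^2 - 219*z - 24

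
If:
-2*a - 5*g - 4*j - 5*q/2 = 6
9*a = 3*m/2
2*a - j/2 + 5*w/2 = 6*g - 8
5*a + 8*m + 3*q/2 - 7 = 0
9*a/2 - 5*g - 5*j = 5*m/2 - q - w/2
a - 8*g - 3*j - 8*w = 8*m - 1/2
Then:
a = 17011/95612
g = 287893/286836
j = -525263/286836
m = 51033/47806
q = -1461/902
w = -372811/286836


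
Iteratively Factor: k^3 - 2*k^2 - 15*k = (k - 5)*(k^2 + 3*k) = k*(k - 5)*(k + 3)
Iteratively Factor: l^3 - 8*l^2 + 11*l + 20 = (l - 5)*(l^2 - 3*l - 4) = (l - 5)*(l + 1)*(l - 4)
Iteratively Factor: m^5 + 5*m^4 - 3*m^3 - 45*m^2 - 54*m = (m)*(m^4 + 5*m^3 - 3*m^2 - 45*m - 54) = m*(m + 2)*(m^3 + 3*m^2 - 9*m - 27) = m*(m + 2)*(m + 3)*(m^2 - 9) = m*(m + 2)*(m + 3)^2*(m - 3)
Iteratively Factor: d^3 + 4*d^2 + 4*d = (d)*(d^2 + 4*d + 4) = d*(d + 2)*(d + 2)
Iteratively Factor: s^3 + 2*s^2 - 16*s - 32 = (s + 2)*(s^2 - 16) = (s - 4)*(s + 2)*(s + 4)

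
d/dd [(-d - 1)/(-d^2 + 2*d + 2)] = d*(-d - 2)/(d^4 - 4*d^3 + 8*d + 4)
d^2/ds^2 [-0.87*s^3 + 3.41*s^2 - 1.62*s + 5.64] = 6.82 - 5.22*s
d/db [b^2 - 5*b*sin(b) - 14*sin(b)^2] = -5*b*cos(b) + 2*b - 5*sin(b) - 14*sin(2*b)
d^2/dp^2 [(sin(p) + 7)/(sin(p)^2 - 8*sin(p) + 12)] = (-9*sin(p)^5 - 36*sin(p)^4 - 166*sin(p)^2 - 2075*sin(p)/2 - 63*sin(3*p) + sin(5*p)/2 + 920)/((sin(p) - 6)^3*(sin(p) - 2)^3)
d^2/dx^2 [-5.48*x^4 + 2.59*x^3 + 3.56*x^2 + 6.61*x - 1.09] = -65.76*x^2 + 15.54*x + 7.12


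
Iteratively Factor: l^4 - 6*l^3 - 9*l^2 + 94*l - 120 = (l - 3)*(l^3 - 3*l^2 - 18*l + 40) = (l - 5)*(l - 3)*(l^2 + 2*l - 8) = (l - 5)*(l - 3)*(l + 4)*(l - 2)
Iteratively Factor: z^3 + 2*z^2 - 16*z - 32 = (z + 2)*(z^2 - 16) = (z - 4)*(z + 2)*(z + 4)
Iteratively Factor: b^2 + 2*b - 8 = (b - 2)*(b + 4)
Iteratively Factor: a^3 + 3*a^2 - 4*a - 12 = (a - 2)*(a^2 + 5*a + 6) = (a - 2)*(a + 2)*(a + 3)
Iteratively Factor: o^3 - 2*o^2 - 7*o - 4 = (o + 1)*(o^2 - 3*o - 4) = (o + 1)^2*(o - 4)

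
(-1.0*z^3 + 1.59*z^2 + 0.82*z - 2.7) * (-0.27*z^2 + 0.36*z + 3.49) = 0.27*z^5 - 0.7893*z^4 - 3.139*z^3 + 6.5733*z^2 + 1.8898*z - 9.423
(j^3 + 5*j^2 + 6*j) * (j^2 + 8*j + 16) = j^5 + 13*j^4 + 62*j^3 + 128*j^2 + 96*j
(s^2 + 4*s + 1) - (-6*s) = s^2 + 10*s + 1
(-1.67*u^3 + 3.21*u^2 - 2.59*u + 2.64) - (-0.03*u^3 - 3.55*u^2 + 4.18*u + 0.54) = -1.64*u^3 + 6.76*u^2 - 6.77*u + 2.1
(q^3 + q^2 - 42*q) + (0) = q^3 + q^2 - 42*q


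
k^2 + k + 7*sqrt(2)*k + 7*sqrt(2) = (k + 1)*(k + 7*sqrt(2))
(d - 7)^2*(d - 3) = d^3 - 17*d^2 + 91*d - 147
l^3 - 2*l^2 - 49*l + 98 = (l - 7)*(l - 2)*(l + 7)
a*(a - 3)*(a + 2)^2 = a^4 + a^3 - 8*a^2 - 12*a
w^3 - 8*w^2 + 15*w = w*(w - 5)*(w - 3)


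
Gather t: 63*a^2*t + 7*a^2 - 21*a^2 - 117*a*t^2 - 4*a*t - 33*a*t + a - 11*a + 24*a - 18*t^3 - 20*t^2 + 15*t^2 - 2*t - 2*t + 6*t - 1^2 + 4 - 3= -14*a^2 + 14*a - 18*t^3 + t^2*(-117*a - 5) + t*(63*a^2 - 37*a + 2)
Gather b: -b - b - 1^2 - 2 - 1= -2*b - 4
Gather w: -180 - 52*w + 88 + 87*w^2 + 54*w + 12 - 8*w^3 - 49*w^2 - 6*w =-8*w^3 + 38*w^2 - 4*w - 80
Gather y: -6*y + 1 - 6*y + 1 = 2 - 12*y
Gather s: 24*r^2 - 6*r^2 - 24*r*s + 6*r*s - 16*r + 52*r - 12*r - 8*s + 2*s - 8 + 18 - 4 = 18*r^2 + 24*r + s*(-18*r - 6) + 6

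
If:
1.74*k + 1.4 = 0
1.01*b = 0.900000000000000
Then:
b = 0.89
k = -0.80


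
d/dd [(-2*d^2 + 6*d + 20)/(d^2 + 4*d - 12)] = 2*(-7*d^2 + 4*d - 76)/(d^4 + 8*d^3 - 8*d^2 - 96*d + 144)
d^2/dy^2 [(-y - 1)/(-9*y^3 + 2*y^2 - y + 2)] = 2*((y + 1)*(27*y^2 - 4*y + 1)^2 + (-27*y^2 + 4*y - (y + 1)*(27*y - 2) - 1)*(9*y^3 - 2*y^2 + y - 2))/(9*y^3 - 2*y^2 + y - 2)^3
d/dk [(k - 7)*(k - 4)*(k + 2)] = 3*k^2 - 18*k + 6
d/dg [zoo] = 0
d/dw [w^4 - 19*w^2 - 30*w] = 4*w^3 - 38*w - 30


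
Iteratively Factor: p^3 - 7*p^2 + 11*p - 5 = (p - 5)*(p^2 - 2*p + 1) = (p - 5)*(p - 1)*(p - 1)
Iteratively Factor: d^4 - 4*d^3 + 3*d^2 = (d - 3)*(d^3 - d^2) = d*(d - 3)*(d^2 - d) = d*(d - 3)*(d - 1)*(d)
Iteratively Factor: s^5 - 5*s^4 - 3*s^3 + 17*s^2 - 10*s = (s - 1)*(s^4 - 4*s^3 - 7*s^2 + 10*s) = (s - 1)^2*(s^3 - 3*s^2 - 10*s) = (s - 1)^2*(s + 2)*(s^2 - 5*s) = (s - 5)*(s - 1)^2*(s + 2)*(s)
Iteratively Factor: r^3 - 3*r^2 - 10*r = (r - 5)*(r^2 + 2*r) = (r - 5)*(r + 2)*(r)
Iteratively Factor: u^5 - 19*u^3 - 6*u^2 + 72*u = (u - 4)*(u^4 + 4*u^3 - 3*u^2 - 18*u) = (u - 4)*(u + 3)*(u^3 + u^2 - 6*u) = u*(u - 4)*(u + 3)*(u^2 + u - 6) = u*(u - 4)*(u + 3)^2*(u - 2)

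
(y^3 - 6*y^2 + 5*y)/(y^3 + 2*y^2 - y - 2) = y*(y - 5)/(y^2 + 3*y + 2)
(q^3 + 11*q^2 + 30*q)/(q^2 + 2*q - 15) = q*(q + 6)/(q - 3)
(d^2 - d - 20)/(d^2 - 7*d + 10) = (d + 4)/(d - 2)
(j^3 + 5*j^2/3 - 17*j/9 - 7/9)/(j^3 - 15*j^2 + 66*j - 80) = (9*j^3 + 15*j^2 - 17*j - 7)/(9*(j^3 - 15*j^2 + 66*j - 80))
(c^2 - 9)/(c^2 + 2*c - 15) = (c + 3)/(c + 5)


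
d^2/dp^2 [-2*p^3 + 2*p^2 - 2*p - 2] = 4 - 12*p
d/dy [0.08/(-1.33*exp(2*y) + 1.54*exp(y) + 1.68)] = (0.2128*exp(y) - 0.1232)*exp(y)/(-1.33*exp(2*y) + 1.54*exp(y) + 1.68)^2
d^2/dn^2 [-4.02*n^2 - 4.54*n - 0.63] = -8.04000000000000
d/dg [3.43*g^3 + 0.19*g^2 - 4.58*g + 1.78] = 10.29*g^2 + 0.38*g - 4.58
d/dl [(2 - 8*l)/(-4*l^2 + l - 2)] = 2*(-16*l^2 + 8*l + 7)/(16*l^4 - 8*l^3 + 17*l^2 - 4*l + 4)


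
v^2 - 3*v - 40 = (v - 8)*(v + 5)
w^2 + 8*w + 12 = (w + 2)*(w + 6)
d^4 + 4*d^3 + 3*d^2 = d^2*(d + 1)*(d + 3)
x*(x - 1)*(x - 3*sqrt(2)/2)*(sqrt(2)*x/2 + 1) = sqrt(2)*x^4/2 - sqrt(2)*x^3/2 - x^3/2 - 3*sqrt(2)*x^2/2 + x^2/2 + 3*sqrt(2)*x/2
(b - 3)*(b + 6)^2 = b^3 + 9*b^2 - 108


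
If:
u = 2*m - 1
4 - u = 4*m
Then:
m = 5/6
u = 2/3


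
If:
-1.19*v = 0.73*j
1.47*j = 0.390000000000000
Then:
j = 0.27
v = -0.16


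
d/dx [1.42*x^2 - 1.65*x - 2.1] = 2.84*x - 1.65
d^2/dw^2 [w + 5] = 0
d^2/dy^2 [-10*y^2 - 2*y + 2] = -20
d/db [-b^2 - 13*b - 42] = -2*b - 13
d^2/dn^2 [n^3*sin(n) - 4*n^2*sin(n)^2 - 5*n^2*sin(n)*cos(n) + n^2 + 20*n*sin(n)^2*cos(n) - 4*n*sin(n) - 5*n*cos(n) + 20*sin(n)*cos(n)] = -n^3*sin(n) + 10*n^2*sin(2*n) + 6*n^2*cos(n) - 8*n^2*cos(2*n) + 10*n*sin(n) - 16*n*sin(2*n) - 20*n*cos(2*n) + 45*n*cos(3*n) - 45*sin(2*n) + 30*sin(3*n) - 8*cos(n) + 4*cos(2*n) - 2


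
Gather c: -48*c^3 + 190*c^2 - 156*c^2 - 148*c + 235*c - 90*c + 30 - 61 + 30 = -48*c^3 + 34*c^2 - 3*c - 1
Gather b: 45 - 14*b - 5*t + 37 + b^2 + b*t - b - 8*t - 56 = b^2 + b*(t - 15) - 13*t + 26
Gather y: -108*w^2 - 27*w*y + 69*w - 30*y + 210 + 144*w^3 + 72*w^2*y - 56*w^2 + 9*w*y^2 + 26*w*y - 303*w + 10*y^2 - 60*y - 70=144*w^3 - 164*w^2 - 234*w + y^2*(9*w + 10) + y*(72*w^2 - w - 90) + 140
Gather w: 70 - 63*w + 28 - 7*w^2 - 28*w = -7*w^2 - 91*w + 98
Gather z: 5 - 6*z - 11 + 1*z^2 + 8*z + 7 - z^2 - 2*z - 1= 0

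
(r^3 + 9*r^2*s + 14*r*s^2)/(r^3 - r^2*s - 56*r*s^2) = (r + 2*s)/(r - 8*s)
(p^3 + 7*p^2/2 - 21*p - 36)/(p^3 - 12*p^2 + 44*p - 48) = (p^2 + 15*p/2 + 9)/(p^2 - 8*p + 12)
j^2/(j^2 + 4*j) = j/(j + 4)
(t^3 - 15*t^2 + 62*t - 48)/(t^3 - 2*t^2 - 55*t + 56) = (t - 6)/(t + 7)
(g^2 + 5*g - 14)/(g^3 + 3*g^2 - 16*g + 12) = (g + 7)/(g^2 + 5*g - 6)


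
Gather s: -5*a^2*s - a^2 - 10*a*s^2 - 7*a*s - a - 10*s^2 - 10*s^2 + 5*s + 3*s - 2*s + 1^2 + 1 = -a^2 - a + s^2*(-10*a - 20) + s*(-5*a^2 - 7*a + 6) + 2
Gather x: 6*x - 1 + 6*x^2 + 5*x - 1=6*x^2 + 11*x - 2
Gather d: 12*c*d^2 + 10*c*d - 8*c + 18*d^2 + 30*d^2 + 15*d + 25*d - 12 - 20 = -8*c + d^2*(12*c + 48) + d*(10*c + 40) - 32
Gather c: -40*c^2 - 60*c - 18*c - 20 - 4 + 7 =-40*c^2 - 78*c - 17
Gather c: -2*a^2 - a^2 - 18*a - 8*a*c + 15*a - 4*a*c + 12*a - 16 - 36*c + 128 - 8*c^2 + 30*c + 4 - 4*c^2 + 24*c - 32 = -3*a^2 + 9*a - 12*c^2 + c*(18 - 12*a) + 84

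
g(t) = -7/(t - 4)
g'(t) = 7/(t - 4)^2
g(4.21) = -33.33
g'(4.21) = 158.73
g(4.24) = -29.17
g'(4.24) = 121.53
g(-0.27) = 1.64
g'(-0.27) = 0.38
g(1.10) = 2.41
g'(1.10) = 0.83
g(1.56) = 2.87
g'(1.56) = 1.18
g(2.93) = 6.54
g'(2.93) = 6.11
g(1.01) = 2.34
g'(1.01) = 0.78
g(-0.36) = 1.61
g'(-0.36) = 0.37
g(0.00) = 1.75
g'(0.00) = 0.44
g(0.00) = 1.75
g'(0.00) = 0.44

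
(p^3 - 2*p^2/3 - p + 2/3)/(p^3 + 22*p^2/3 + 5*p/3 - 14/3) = (p - 1)/(p + 7)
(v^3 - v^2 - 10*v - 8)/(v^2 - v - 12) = (v^2 + 3*v + 2)/(v + 3)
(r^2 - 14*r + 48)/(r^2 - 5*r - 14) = (-r^2 + 14*r - 48)/(-r^2 + 5*r + 14)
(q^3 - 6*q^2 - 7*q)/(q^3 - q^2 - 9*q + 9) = q*(q^2 - 6*q - 7)/(q^3 - q^2 - 9*q + 9)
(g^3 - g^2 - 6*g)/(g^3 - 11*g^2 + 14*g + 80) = g*(g - 3)/(g^2 - 13*g + 40)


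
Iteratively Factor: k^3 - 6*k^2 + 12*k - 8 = (k - 2)*(k^2 - 4*k + 4) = (k - 2)^2*(k - 2)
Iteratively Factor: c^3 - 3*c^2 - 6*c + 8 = (c + 2)*(c^2 - 5*c + 4) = (c - 4)*(c + 2)*(c - 1)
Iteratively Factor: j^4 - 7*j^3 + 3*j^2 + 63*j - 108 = (j - 4)*(j^3 - 3*j^2 - 9*j + 27) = (j - 4)*(j + 3)*(j^2 - 6*j + 9) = (j - 4)*(j - 3)*(j + 3)*(j - 3)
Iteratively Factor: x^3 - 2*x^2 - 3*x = (x)*(x^2 - 2*x - 3) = x*(x - 3)*(x + 1)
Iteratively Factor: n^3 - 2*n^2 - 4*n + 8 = (n - 2)*(n^2 - 4) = (n - 2)*(n + 2)*(n - 2)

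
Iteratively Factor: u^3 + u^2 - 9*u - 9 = (u - 3)*(u^2 + 4*u + 3) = (u - 3)*(u + 3)*(u + 1)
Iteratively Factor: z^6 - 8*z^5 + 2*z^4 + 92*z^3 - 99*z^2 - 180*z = (z)*(z^5 - 8*z^4 + 2*z^3 + 92*z^2 - 99*z - 180) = z*(z + 1)*(z^4 - 9*z^3 + 11*z^2 + 81*z - 180) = z*(z - 4)*(z + 1)*(z^3 - 5*z^2 - 9*z + 45) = z*(z - 4)*(z - 3)*(z + 1)*(z^2 - 2*z - 15) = z*(z - 5)*(z - 4)*(z - 3)*(z + 1)*(z + 3)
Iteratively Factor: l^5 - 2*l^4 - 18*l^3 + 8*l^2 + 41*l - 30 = (l + 3)*(l^4 - 5*l^3 - 3*l^2 + 17*l - 10) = (l - 1)*(l + 3)*(l^3 - 4*l^2 - 7*l + 10) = (l - 1)^2*(l + 3)*(l^2 - 3*l - 10) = (l - 5)*(l - 1)^2*(l + 3)*(l + 2)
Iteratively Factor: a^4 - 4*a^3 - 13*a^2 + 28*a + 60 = (a + 2)*(a^3 - 6*a^2 - a + 30) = (a - 5)*(a + 2)*(a^2 - a - 6) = (a - 5)*(a + 2)^2*(a - 3)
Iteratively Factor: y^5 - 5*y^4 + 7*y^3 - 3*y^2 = (y)*(y^4 - 5*y^3 + 7*y^2 - 3*y) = y^2*(y^3 - 5*y^2 + 7*y - 3) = y^2*(y - 3)*(y^2 - 2*y + 1) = y^2*(y - 3)*(y - 1)*(y - 1)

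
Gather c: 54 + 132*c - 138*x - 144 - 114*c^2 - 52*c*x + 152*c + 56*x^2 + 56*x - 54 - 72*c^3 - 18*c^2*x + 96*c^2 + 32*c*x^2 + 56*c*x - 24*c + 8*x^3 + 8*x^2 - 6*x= -72*c^3 + c^2*(-18*x - 18) + c*(32*x^2 + 4*x + 260) + 8*x^3 + 64*x^2 - 88*x - 144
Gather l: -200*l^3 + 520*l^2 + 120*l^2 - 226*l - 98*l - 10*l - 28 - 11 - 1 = -200*l^3 + 640*l^2 - 334*l - 40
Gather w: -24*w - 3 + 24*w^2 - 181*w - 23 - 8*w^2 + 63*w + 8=16*w^2 - 142*w - 18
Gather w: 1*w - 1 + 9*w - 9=10*w - 10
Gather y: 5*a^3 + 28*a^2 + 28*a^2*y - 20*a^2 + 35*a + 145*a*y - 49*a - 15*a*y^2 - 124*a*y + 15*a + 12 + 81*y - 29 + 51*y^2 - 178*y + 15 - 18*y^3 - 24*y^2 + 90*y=5*a^3 + 8*a^2 + a - 18*y^3 + y^2*(27 - 15*a) + y*(28*a^2 + 21*a - 7) - 2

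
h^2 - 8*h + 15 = (h - 5)*(h - 3)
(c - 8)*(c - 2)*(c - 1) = c^3 - 11*c^2 + 26*c - 16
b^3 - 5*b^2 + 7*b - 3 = (b - 3)*(b - 1)^2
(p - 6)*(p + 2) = p^2 - 4*p - 12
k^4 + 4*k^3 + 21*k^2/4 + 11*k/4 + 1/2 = (k + 1/2)^2*(k + 1)*(k + 2)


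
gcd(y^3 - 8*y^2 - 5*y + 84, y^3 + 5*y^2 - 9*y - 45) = y + 3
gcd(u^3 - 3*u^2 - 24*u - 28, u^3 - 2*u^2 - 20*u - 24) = u^2 + 4*u + 4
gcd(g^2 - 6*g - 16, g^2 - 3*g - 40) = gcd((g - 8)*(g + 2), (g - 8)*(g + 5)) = g - 8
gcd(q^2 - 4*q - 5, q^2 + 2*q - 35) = q - 5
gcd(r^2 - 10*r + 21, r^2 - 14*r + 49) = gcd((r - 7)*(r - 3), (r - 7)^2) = r - 7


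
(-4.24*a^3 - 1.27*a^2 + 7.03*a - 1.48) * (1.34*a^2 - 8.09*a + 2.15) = -5.6816*a^5 + 32.5998*a^4 + 10.5785*a^3 - 61.5864*a^2 + 27.0877*a - 3.182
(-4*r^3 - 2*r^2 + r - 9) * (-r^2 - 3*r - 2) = 4*r^5 + 14*r^4 + 13*r^3 + 10*r^2 + 25*r + 18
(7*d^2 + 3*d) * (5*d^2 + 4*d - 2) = 35*d^4 + 43*d^3 - 2*d^2 - 6*d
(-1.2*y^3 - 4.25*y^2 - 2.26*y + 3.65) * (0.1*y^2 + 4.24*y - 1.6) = -0.12*y^5 - 5.513*y^4 - 16.326*y^3 - 2.4174*y^2 + 19.092*y - 5.84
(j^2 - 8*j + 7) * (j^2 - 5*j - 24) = j^4 - 13*j^3 + 23*j^2 + 157*j - 168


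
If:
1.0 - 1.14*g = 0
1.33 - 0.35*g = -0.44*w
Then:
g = 0.88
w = -2.32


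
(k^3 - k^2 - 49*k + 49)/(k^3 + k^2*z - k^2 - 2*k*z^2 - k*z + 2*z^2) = (49 - k^2)/(-k^2 - k*z + 2*z^2)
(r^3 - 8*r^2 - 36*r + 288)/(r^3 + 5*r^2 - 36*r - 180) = (r - 8)/(r + 5)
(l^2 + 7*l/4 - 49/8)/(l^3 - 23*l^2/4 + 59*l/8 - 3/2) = (8*l^2 + 14*l - 49)/(8*l^3 - 46*l^2 + 59*l - 12)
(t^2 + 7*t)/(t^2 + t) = (t + 7)/(t + 1)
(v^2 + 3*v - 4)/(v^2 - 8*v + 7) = (v + 4)/(v - 7)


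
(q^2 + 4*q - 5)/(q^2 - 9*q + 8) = (q + 5)/(q - 8)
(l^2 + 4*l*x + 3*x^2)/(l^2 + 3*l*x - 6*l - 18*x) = (l + x)/(l - 6)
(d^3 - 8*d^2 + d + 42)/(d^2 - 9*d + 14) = (d^2 - d - 6)/(d - 2)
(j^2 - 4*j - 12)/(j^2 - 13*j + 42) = (j + 2)/(j - 7)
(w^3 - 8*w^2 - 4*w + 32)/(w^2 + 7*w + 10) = (w^2 - 10*w + 16)/(w + 5)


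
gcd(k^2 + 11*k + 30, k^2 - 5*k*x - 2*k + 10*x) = 1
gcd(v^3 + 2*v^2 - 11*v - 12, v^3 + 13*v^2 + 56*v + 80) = v + 4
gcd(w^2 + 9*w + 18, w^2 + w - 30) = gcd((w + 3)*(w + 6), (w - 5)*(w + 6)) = w + 6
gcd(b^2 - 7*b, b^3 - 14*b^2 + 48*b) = b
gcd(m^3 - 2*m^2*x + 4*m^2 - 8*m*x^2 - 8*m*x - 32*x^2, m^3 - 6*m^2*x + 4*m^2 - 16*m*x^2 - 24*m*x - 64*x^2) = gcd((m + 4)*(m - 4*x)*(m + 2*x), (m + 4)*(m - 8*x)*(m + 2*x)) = m^2 + 2*m*x + 4*m + 8*x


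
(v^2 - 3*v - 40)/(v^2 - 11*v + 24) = (v + 5)/(v - 3)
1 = 1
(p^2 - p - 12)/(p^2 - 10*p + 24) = (p + 3)/(p - 6)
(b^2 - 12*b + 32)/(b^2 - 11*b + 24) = (b - 4)/(b - 3)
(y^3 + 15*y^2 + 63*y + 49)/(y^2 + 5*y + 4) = (y^2 + 14*y + 49)/(y + 4)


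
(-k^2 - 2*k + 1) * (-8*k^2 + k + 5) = 8*k^4 + 15*k^3 - 15*k^2 - 9*k + 5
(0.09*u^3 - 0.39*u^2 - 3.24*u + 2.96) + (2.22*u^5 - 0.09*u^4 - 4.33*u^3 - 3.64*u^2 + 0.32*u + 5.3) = 2.22*u^5 - 0.09*u^4 - 4.24*u^3 - 4.03*u^2 - 2.92*u + 8.26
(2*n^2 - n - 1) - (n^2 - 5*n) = n^2 + 4*n - 1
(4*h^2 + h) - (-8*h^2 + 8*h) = 12*h^2 - 7*h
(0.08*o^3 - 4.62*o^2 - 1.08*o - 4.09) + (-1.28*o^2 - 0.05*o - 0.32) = 0.08*o^3 - 5.9*o^2 - 1.13*o - 4.41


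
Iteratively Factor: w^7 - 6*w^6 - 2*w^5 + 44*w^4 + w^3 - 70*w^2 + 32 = (w + 1)*(w^6 - 7*w^5 + 5*w^4 + 39*w^3 - 38*w^2 - 32*w + 32) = (w - 4)*(w + 1)*(w^5 - 3*w^4 - 7*w^3 + 11*w^2 + 6*w - 8) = (w - 4)*(w - 1)*(w + 1)*(w^4 - 2*w^3 - 9*w^2 + 2*w + 8) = (w - 4)^2*(w - 1)*(w + 1)*(w^3 + 2*w^2 - w - 2) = (w - 4)^2*(w - 1)*(w + 1)*(w + 2)*(w^2 - 1) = (w - 4)^2*(w - 1)*(w + 1)^2*(w + 2)*(w - 1)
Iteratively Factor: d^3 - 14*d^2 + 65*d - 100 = (d - 4)*(d^2 - 10*d + 25) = (d - 5)*(d - 4)*(d - 5)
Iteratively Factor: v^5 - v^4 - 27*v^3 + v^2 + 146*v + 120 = (v - 3)*(v^4 + 2*v^3 - 21*v^2 - 62*v - 40) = (v - 3)*(v + 1)*(v^3 + v^2 - 22*v - 40) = (v - 3)*(v + 1)*(v + 2)*(v^2 - v - 20) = (v - 3)*(v + 1)*(v + 2)*(v + 4)*(v - 5)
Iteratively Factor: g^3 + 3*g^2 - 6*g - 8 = (g + 4)*(g^2 - g - 2) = (g - 2)*(g + 4)*(g + 1)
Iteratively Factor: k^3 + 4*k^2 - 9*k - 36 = (k + 3)*(k^2 + k - 12) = (k - 3)*(k + 3)*(k + 4)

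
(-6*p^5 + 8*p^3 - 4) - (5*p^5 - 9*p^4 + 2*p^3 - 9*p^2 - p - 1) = -11*p^5 + 9*p^4 + 6*p^3 + 9*p^2 + p - 3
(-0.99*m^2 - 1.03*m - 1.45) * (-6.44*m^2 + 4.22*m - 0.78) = 6.3756*m^4 + 2.4554*m^3 + 5.7636*m^2 - 5.3156*m + 1.131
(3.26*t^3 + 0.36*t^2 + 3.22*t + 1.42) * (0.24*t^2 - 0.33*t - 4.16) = 0.7824*t^5 - 0.9894*t^4 - 12.9076*t^3 - 2.2194*t^2 - 13.8638*t - 5.9072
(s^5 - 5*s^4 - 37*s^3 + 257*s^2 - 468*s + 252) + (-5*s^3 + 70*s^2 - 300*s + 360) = s^5 - 5*s^4 - 42*s^3 + 327*s^2 - 768*s + 612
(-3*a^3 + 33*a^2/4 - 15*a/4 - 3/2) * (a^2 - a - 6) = -3*a^5 + 45*a^4/4 + 6*a^3 - 189*a^2/4 + 24*a + 9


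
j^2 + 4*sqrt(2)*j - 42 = (j - 3*sqrt(2))*(j + 7*sqrt(2))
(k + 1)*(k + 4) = k^2 + 5*k + 4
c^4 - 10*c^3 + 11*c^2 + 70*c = c*(c - 7)*(c - 5)*(c + 2)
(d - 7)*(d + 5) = d^2 - 2*d - 35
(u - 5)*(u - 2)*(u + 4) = u^3 - 3*u^2 - 18*u + 40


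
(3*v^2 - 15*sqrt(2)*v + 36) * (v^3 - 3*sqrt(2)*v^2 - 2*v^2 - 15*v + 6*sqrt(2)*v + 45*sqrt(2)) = 3*v^5 - 24*sqrt(2)*v^4 - 6*v^4 + 48*sqrt(2)*v^3 + 81*v^3 - 252*v^2 + 252*sqrt(2)*v^2 - 1890*v + 216*sqrt(2)*v + 1620*sqrt(2)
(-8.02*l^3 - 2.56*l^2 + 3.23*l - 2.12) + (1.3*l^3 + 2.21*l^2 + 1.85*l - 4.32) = -6.72*l^3 - 0.35*l^2 + 5.08*l - 6.44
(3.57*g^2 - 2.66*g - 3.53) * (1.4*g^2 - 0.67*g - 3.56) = 4.998*g^4 - 6.1159*g^3 - 15.869*g^2 + 11.8347*g + 12.5668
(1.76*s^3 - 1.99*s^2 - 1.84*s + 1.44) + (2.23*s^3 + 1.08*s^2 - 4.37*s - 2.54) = 3.99*s^3 - 0.91*s^2 - 6.21*s - 1.1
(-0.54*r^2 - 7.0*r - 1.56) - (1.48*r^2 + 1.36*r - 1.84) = -2.02*r^2 - 8.36*r + 0.28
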